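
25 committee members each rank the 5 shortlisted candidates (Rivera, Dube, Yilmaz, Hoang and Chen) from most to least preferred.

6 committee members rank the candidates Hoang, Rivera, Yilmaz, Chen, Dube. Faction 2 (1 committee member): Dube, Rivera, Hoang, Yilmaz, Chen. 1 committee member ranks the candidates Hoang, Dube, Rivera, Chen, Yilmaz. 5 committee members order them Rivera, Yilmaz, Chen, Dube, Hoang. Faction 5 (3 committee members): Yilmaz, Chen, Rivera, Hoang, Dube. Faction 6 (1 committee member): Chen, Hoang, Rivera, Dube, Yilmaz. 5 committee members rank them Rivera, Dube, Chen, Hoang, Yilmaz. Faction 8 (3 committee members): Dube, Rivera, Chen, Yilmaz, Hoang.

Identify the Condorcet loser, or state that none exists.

Pairwise majorities:
Rivera vs Dube: 6+5+3+1+5 = 20 for Rivera, 5 for Dube — Rivera by 20–5.
Rivera vs Yilmaz: Rivera preferred on 22 ballots; Rivera wins 22–3.
Rivera vs Hoang: Rivera wins 17–8.
Rivera vs Chen: Rivera, 21–4.
Dube vs Yilmaz: 1+1+1+5+3 = 11 for Dube, 14 for Yilmaz — Yilmaz by 14–11.
Dube vs Hoang: 14 to 11, Dube.
Dube vs Chen: Chen wins 15–10.
Yilmaz vs Hoang: 11 to 14, Hoang.
Yilmaz vs Chen: 15 to 10, Yilmaz.
Hoang vs Chen: Chen wins 17–8.
No candidate is winless: Rivera beats Dube; Dube beats Hoang; Yilmaz beats Dube; Hoang beats Yilmaz; Chen beats Dube. There is no Condorcet loser.

none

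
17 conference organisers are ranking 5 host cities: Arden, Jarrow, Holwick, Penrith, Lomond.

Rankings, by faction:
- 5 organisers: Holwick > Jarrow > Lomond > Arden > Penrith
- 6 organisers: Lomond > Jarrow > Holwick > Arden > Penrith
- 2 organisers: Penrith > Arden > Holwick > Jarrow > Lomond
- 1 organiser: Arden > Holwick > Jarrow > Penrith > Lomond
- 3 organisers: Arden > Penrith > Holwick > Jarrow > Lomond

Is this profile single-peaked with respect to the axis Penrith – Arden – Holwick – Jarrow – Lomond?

Axis positions: Penrith=1, Arden=2, Holwick=3, Jarrow=4, Lomond=5.
Faction 1 (peak Holwick at position 3): ranking walks positions 3-4-5-2-1, expanding outward from the peak — single-peaked.
Faction 2 (peak Lomond at position 5): ranking walks positions 5-4-3-2-1, expanding outward from the peak — single-peaked.
Faction 3 (peak Penrith at position 1): ranking walks positions 1-2-3-4-5, expanding outward from the peak — single-peaked.
Faction 4 (peak Arden at position 2): ranking walks positions 2-3-4-1-5, expanding outward from the peak — single-peaked.
Faction 5 (peak Arden at position 2): ranking walks positions 2-1-3-4-5, expanding outward from the peak — single-peaked.
Every ranking is single-peaked on this axis.

yes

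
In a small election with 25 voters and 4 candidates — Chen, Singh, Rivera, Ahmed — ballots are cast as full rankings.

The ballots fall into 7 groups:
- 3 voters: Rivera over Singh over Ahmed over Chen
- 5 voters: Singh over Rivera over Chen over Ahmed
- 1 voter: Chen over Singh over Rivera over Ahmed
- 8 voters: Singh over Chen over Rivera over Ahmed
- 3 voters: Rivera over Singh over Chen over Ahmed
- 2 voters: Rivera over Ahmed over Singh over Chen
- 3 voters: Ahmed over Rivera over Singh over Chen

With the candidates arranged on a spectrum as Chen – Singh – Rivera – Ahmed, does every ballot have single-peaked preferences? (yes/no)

Axis positions: Chen=1, Singh=2, Rivera=3, Ahmed=4.
Group 1 (peak Rivera at position 3): ranking walks positions 3-2-4-1, expanding outward from the peak — single-peaked.
Group 2 (peak Singh at position 2): ranking walks positions 2-3-1-4, expanding outward from the peak — single-peaked.
Group 3 (peak Chen at position 1): ranking walks positions 1-2-3-4, expanding outward from the peak — single-peaked.
Group 4 (peak Singh at position 2): ranking walks positions 2-1-3-4, expanding outward from the peak — single-peaked.
Group 5 (peak Rivera at position 3): ranking walks positions 3-2-1-4, expanding outward from the peak — single-peaked.
Group 6 (peak Rivera at position 3): ranking walks positions 3-4-2-1, expanding outward from the peak — single-peaked.
Group 7 (peak Ahmed at position 4): ranking walks positions 4-3-2-1, expanding outward from the peak — single-peaked.
Every ranking is single-peaked on this axis.

yes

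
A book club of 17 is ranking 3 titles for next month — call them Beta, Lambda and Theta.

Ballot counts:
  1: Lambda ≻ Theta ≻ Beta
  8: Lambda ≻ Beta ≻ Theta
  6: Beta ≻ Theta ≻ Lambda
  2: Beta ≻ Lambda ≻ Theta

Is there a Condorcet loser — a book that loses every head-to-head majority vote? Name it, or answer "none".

Head-to-head results (17 members):
Beta vs Lambda: Lambda, 9–8.
Beta vs Theta: Beta wins 16–1.
Lambda vs Theta: Lambda wins 11–6.
Theta loses to every other book — it is the Condorcet loser.

Theta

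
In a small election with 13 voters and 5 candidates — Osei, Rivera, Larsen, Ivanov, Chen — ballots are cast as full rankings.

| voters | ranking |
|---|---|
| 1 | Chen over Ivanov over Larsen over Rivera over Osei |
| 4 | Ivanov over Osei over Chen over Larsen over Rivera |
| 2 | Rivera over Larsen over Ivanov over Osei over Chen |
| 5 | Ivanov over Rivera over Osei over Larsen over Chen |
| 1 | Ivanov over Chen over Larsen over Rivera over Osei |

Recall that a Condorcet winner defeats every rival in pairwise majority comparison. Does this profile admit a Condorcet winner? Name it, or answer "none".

Pairwise majorities:
Osei–Rivera: Rivera 9–4.
Osei–Larsen: Osei 9–4.
Osei vs Ivanov: 0 to 13, Ivanov.
Osei vs Chen: Osei wins 11–2.
Rivera vs Larsen: Rivera wins 7–6.
Rivera vs Ivanov: 2 to 11, Ivanov.
Rivera vs Chen: Rivera is ranked higher on 2+5 = 7 ballots, Chen on 6. Rivera wins 7–6.
Larsen vs Ivanov: 2 to 11, Ivanov.
Larsen vs Chen: 7 to 6, Larsen.
Ivanov vs Chen: 4+2+5+1 = 12 for Ivanov, 1 for Chen — Ivanov by 12–1.
Ivanov wins every pairwise contest, so Ivanov is the Condorcet winner.

Ivanov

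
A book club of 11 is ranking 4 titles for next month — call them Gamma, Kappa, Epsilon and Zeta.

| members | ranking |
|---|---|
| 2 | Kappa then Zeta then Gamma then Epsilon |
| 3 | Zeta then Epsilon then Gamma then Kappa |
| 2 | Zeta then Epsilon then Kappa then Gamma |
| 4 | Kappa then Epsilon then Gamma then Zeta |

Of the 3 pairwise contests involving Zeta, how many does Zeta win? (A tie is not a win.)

2

Zeta against each rival (11 members):
Zeta vs Gamma: Zeta is ranked higher on 2+3+2 = 7 ballots, Gamma on 4. Zeta wins 7–4.
Zeta–Kappa: Kappa 6–5.
Zeta vs Epsilon: Zeta wins 7–4.
Zeta beats Gamma, Epsilon; loses to Kappa — 2 pairwise wins.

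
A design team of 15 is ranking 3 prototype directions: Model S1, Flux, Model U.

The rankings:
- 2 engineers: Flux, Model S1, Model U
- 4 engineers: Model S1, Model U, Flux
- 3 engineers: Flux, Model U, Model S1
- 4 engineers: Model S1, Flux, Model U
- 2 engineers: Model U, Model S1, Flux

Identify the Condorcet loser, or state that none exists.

Head-to-head results (15 engineers):
Model S1 vs Flux: 10 to 5, Model S1.
Model S1–Model U: Model S1 10–5.
Flux vs Model U: Flux is ranked higher on 2+3+4 = 9 ballots, Model U on 6. Flux wins 9–6.
Model U is beaten in every head-to-head and is the Condorcet loser.

Model U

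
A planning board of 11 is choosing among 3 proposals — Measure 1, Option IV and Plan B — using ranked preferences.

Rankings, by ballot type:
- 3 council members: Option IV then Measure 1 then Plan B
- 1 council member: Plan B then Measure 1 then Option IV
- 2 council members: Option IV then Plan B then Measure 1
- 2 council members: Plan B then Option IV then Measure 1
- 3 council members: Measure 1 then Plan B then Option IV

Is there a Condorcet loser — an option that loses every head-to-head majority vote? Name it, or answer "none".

Pairwise majorities:
Measure 1 vs Option IV: 1+3 = 4 for Measure 1, 7 for Option IV — Option IV by 7–4.
Measure 1–Plan B: Measure 1 6–5.
Option IV vs Plan B: Option IV preferred on 3+2 = 5 ballots; Plan B wins 6–5.
Every option wins at least one matchup (Measure 1 beats Plan B; Option IV beats Measure 1; Plan B beats Option IV), so there is no Condorcet loser.

none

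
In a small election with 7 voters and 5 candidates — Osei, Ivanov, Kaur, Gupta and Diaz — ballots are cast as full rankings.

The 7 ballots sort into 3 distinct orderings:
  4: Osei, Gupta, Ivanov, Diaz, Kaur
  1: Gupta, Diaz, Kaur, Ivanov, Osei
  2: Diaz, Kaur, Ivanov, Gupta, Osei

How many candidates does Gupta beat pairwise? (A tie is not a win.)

Gupta against each rival (7 voters):
Gupta–Osei: Osei 4–3.
Gupta vs Ivanov: 5 to 2, Gupta.
Gupta–Kaur: Gupta 5–2.
Gupta vs Diaz: 4+1 = 5 for Gupta, 2 for Diaz — Gupta by 5–2.
Gupta beats Ivanov, Kaur, Diaz; loses to Osei — 3 pairwise wins.

3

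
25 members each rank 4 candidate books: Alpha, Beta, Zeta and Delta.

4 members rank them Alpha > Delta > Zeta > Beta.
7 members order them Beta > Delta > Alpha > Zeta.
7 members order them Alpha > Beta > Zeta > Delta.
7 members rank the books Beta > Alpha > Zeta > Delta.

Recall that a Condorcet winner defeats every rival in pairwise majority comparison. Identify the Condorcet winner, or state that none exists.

Pairwise majorities:
Alpha vs Beta: 4+7 = 11 for Alpha, 14 for Beta — Beta by 14–11.
Alpha vs Zeta: 4+7+7+7 = 25 for Alpha, 0 for Zeta — Alpha by 25–0.
Alpha vs Delta: Alpha preferred on 4+7+7 = 18 ballots; Alpha wins 18–7.
Beta vs Zeta: Beta is ranked higher on 7+7+7 = 21 ballots, Zeta on 4. Beta wins 21–4.
Beta vs Delta: Beta is ranked higher on 7+7+7 = 21 ballots, Delta on 4. Beta wins 21–4.
Zeta vs Delta: 7+7 = 14 for Zeta, 11 for Delta — Zeta by 14–11.
Only Beta has no losses; Beta is the Condorcet winner.

Beta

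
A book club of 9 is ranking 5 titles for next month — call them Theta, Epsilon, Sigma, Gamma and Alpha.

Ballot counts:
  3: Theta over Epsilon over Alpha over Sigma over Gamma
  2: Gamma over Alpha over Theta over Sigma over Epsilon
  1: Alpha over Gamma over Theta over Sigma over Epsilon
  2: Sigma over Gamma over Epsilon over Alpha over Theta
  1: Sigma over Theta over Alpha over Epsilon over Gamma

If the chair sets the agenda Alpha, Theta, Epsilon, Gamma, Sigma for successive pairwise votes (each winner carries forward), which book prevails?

Round 1: Alpha vs Theta — 5–4, Alpha advances.
Round 2: Alpha vs Epsilon — 4–5, Epsilon advances.
Round 3: Epsilon vs Gamma — 4–5, Gamma advances.
Round 4: Gamma vs Sigma — 3–6, Sigma advances.
Sigma survives the agenda.

Sigma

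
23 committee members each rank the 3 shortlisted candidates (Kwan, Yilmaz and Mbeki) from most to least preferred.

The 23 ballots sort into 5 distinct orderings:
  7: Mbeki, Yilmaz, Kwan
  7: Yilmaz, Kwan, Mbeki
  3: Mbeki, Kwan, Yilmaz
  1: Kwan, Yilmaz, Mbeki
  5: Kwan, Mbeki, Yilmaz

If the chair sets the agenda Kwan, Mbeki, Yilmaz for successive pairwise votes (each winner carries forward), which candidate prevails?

Round 1: Kwan vs Mbeki — 13–10, Kwan advances.
Round 2: Kwan vs Yilmaz — 9–14, Yilmaz advances.
The agenda winner is Yilmaz.

Yilmaz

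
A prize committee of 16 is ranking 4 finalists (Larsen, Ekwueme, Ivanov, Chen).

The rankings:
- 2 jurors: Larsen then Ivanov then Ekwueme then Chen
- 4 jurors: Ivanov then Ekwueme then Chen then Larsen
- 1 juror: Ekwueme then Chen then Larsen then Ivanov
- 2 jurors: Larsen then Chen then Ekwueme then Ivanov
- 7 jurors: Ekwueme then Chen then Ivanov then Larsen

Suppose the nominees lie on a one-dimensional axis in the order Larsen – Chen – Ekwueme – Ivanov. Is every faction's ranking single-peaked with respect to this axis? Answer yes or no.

Axis positions: Larsen=1, Chen=2, Ekwueme=3, Ivanov=4.
Faction 1: ranking walks positions 1-4-3-2; Ivanov is ranked above Chen even though Chen lies between Ivanov and the peak Larsen on the axis — preferences dip and rise again. Not single-peaked.
Faction 2 (peak Ivanov at position 4): ranking walks positions 4-3-2-1, expanding outward from the peak — single-peaked.
Faction 3 (peak Ekwueme at position 3): ranking walks positions 3-2-1-4, expanding outward from the peak — single-peaked.
Faction 4 (peak Larsen at position 1): ranking walks positions 1-2-3-4, expanding outward from the peak — single-peaked.
Faction 5 (peak Ekwueme at position 3): ranking walks positions 3-2-4-1, expanding outward from the peak — single-peaked.
Faction 1 violates single-peakedness, so the profile is not single-peaked on this axis.

no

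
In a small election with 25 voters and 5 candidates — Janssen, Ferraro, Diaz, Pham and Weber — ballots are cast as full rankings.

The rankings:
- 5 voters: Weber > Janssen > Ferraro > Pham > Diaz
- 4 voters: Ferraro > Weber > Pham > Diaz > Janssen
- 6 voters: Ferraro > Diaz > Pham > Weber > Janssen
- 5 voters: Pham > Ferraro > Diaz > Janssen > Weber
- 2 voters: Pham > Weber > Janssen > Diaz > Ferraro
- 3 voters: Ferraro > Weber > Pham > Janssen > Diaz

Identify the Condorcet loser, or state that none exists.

Head-to-head results (25 voters):
Janssen–Ferraro: Ferraro 18–7.
Janssen vs Diaz: 5+2+3 = 10 for Janssen, 15 for Diaz — Diaz by 15–10.
Janssen vs Pham: 5 to 20, Pham.
Janssen vs Weber: 5 for Janssen, 20 for Weber — Weber by 20–5.
Ferraro vs Diaz: Ferraro preferred on 5+4+6+5+3 = 23 ballots; Ferraro wins 23–2.
Ferraro vs Pham: Ferraro, 18–7.
Ferraro vs Weber: Ferraro, 18–7.
Diaz–Pham: Pham 19–6.
Diaz vs Weber: 11 to 14, Weber.
Pham–Weber: Pham 13–12.
Janssen loses to every other candidate — it is the Condorcet loser.

Janssen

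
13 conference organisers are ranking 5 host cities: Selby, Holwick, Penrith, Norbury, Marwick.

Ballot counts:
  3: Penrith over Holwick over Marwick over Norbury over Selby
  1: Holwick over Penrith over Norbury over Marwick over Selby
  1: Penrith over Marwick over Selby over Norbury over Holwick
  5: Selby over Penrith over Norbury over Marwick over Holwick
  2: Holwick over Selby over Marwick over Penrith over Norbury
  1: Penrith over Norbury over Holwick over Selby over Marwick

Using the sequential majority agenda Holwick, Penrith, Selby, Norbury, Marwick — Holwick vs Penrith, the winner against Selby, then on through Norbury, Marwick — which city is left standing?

Round 1: Holwick vs Penrith — 3–10, Penrith advances.
Round 2: Penrith vs Selby — 6–7, Selby advances.
Round 3: Selby vs Norbury — 8–5, Selby advances.
Round 4: Selby vs Marwick — 8–5, Selby advances.
The agenda winner is Selby.

Selby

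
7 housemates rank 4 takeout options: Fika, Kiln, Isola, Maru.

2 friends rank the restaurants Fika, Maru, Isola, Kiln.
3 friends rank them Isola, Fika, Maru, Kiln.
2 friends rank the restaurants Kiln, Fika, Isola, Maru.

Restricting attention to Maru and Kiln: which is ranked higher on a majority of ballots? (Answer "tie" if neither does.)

Maru

Ballots ranking Maru above Kiln: 2 + 3 = 5.
Ballots ranking Kiln above Maru: 7 − 5 = 2.
Maru wins the head-to-head 5–2.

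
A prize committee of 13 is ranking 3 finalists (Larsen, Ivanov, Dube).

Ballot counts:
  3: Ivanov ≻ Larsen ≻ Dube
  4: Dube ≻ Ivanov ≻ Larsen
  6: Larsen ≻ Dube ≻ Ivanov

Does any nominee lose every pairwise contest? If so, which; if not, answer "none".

none

Pairwise majorities:
Larsen vs Ivanov: 6 for Larsen, 7 for Ivanov — Ivanov by 7–6.
Larsen vs Dube: 9 to 4, Larsen.
Ivanov vs Dube: Dube, 10–3.
Each nominee has at least one pairwise win (Larsen beats Dube; Ivanov beats Larsen; Dube beats Ivanov) — no Condorcet loser.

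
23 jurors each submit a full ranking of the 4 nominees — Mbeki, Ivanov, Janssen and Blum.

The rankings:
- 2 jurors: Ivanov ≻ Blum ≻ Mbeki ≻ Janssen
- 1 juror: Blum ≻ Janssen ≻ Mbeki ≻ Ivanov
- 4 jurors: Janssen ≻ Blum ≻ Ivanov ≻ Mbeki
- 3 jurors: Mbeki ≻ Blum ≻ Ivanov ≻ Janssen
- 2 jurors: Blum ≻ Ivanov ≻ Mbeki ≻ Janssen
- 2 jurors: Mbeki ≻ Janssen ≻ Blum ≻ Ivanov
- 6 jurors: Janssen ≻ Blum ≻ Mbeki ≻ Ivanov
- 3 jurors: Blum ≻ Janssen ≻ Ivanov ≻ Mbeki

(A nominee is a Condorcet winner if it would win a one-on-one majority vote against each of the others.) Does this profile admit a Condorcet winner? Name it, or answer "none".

Janssen

Pairwise majorities:
Mbeki vs Ivanov: Mbeki wins 12–11.
Mbeki vs Janssen: Janssen, 14–9.
Mbeki vs Blum: Blum, 18–5.
Ivanov–Janssen: Janssen 16–7.
Ivanov vs Blum: Blum, 21–2.
Janssen vs Blum: Janssen, 12–11.
Janssen wins every pairwise contest, so Janssen is the Condorcet winner.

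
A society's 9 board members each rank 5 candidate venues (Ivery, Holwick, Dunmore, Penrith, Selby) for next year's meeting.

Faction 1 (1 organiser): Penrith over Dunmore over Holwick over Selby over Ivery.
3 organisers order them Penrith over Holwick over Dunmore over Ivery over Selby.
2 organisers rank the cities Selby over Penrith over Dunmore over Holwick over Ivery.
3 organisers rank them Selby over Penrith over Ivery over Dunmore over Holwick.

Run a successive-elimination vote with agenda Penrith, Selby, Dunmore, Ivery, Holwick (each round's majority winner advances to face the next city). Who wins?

Round 1: Penrith vs Selby — 4–5, Selby advances.
Round 2: Selby vs Dunmore — 5–4, Selby advances.
Round 3: Selby vs Ivery — 6–3, Selby advances.
Round 4: Selby vs Holwick — 5–4, Selby advances.
The agenda winner is Selby.

Selby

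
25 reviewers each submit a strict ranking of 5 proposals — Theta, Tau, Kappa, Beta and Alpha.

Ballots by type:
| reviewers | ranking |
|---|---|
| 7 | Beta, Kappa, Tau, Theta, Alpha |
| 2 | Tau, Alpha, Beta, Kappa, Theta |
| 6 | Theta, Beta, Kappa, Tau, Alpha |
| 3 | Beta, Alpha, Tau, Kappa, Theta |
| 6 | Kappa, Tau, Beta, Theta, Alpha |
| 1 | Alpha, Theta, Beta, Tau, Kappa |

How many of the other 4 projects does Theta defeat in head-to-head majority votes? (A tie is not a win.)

1

Theta against each rival (25 reviewers):
Theta vs Tau: 6+1 = 7 for Theta, 18 for Tau — Tau by 18–7.
Theta vs Kappa: Theta preferred on 6+1 = 7 ballots; Kappa wins 18–7.
Theta vs Beta: Theta is ranked higher on 6+1 = 7 ballots, Beta on 18. Beta wins 18–7.
Theta vs Alpha: Theta, 19–6.
Theta beats Alpha; loses to Tau, Kappa, Beta — 1 pairwise win.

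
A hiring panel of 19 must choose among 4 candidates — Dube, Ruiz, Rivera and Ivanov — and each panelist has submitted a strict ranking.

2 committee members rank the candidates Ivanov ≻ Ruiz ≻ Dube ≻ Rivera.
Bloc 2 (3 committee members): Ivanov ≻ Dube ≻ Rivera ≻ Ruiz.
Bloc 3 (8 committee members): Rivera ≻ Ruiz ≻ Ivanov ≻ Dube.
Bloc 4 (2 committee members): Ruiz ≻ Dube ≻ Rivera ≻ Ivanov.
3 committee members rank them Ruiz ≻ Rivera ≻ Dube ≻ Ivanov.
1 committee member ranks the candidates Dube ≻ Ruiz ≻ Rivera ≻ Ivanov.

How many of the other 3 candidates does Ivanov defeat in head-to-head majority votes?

Ivanov against each rival (19 committee members):
Ivanov vs Dube: 2+3+8 = 13 for Ivanov, 6 for Dube — Ivanov by 13–6.
Ivanov vs Ruiz: 5 to 14, Ruiz.
Ivanov vs Rivera: Rivera, 14–5.
Ivanov beats Dube; loses to Ruiz, Rivera — 1 pairwise win.

1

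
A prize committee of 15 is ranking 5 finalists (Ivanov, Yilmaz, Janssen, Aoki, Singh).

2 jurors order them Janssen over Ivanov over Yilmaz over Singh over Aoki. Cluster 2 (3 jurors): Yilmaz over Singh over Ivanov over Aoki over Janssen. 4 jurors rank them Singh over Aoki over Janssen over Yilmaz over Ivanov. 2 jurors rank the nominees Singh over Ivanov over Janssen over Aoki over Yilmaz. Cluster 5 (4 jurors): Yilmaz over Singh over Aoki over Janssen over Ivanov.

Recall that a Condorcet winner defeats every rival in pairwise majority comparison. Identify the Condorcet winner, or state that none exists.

Head-to-head results (15 jurors):
Ivanov vs Yilmaz: Ivanov preferred on 2+2 = 4 ballots; Yilmaz wins 11–4.
Ivanov vs Janssen: 3+2 = 5 for Ivanov, 10 for Janssen — Janssen by 10–5.
Ivanov vs Aoki: Aoki wins 8–7.
Ivanov vs Singh: Singh, 13–2.
Yilmaz vs Janssen: 7 to 8, Janssen.
Yilmaz vs Aoki: Yilmaz, 9–6.
Yilmaz–Singh: Yilmaz 9–6.
Janssen vs Aoki: Aoki wins 11–4.
Janssen vs Singh: Singh, 13–2.
Aoki–Singh: Singh 15–0.
No nominee is unbeaten: Ivanov loses to Yilmaz; Yilmaz loses to Janssen; Janssen loses to Aoki; Aoki loses to Yilmaz; Singh loses to Yilmaz. In particular Yilmaz beats Aoki beats Janssen beats Yilmaz is a majority cycle — no Condorcet winner exists.

none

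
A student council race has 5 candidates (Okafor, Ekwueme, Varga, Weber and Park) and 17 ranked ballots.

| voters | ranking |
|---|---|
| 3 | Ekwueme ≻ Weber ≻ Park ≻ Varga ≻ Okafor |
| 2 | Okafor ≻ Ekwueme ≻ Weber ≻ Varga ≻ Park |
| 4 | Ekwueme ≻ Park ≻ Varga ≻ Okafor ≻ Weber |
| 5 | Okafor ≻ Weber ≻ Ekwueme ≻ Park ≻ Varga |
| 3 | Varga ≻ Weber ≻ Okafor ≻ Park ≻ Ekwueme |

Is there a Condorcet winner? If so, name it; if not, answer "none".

none

Check each pair by majority over 17 ballots:
Okafor vs Ekwueme: Okafor preferred on 2+5+3 = 10 ballots; Okafor wins 10–7.
Okafor vs Varga: 7 to 10, Varga.
Okafor vs Weber: Okafor is ranked higher on 2+4+5 = 11 ballots, Weber on 6. Okafor wins 11–6.
Okafor vs Park: Okafor, 10–7.
Ekwueme vs Varga: 3+2+4+5 = 14 for Ekwueme, 3 for Varga — Ekwueme by 14–3.
Ekwueme vs Weber: Ekwueme preferred on 3+2+4 = 9 ballots; Ekwueme wins 9–8.
Ekwueme vs Park: 3+2+4+5 = 14 for Ekwueme, 3 for Park — Ekwueme by 14–3.
Varga vs Weber: 4+3 = 7 for Varga, 10 for Weber — Weber by 10–7.
Varga vs Park: Park wins 12–5.
Weber vs Park: 13 to 4, Weber.
Every candidate loses at least once (Okafor loses to Varga; Ekwueme loses to Okafor; Varga loses to Ekwueme; Weber loses to Okafor; Park loses to Okafor). The majority relation contains the cycle Okafor → Ekwueme → Varga → Okafor, so there is no Condorcet winner.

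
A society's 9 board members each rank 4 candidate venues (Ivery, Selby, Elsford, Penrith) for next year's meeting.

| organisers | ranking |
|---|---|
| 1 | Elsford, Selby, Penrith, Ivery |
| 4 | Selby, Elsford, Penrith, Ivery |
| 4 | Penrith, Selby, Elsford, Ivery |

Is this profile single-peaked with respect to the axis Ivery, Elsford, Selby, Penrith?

yes

Axis positions: Ivery=1, Elsford=2, Selby=3, Penrith=4.
Group 1 (peak Elsford at position 2): ranking walks positions 2-3-4-1, expanding outward from the peak — single-peaked.
Group 2 (peak Selby at position 3): ranking walks positions 3-2-4-1, expanding outward from the peak — single-peaked.
Group 3 (peak Penrith at position 4): ranking walks positions 4-3-2-1, expanding outward from the peak — single-peaked.
Every ranking is single-peaked on this axis.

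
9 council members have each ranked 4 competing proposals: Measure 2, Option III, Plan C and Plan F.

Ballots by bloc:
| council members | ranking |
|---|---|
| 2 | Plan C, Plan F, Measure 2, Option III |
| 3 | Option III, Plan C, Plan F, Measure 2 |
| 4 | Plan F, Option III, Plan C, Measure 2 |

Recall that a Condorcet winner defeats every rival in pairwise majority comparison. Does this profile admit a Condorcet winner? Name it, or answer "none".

none

Pairwise majorities:
Measure 2 vs Option III: 2 to 7, Option III.
Measure 2 vs Plan C: Measure 2 is ranked higher on 0 ballots, Plan C on 9. Plan C wins 9–0.
Measure 2 vs Plan F: 0 to 9, Plan F.
Option III vs Plan C: 7 to 2, Option III.
Option III vs Plan F: 3 for Option III, 6 for Plan F — Plan F by 6–3.
Plan C vs Plan F: 2+3 = 5 for Plan C, 4 for Plan F — Plan C by 5–4.
Every option loses at least once (Measure 2 loses to Option III; Option III loses to Plan F; Plan C loses to Option III; Plan F loses to Plan C). The majority relation contains the cycle Option III > Plan C > Plan F > Option III, so there is no Condorcet winner.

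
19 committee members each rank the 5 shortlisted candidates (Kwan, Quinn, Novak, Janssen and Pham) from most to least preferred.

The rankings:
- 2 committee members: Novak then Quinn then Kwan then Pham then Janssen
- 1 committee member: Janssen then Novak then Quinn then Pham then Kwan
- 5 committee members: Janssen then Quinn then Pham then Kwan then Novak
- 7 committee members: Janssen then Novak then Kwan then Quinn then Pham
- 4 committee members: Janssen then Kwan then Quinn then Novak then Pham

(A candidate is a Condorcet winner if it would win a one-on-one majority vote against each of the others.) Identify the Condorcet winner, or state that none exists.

Janssen

Head-to-head results (19 committee members):
Kwan–Quinn: Kwan 11–8.
Kwan vs Novak: Novak wins 10–9.
Kwan–Janssen: Janssen 17–2.
Kwan–Pham: Kwan 13–6.
Quinn vs Novak: Novak, 10–9.
Quinn vs Janssen: Janssen, 17–2.
Quinn vs Pham: Quinn, 19–0.
Novak–Janssen: Janssen 17–2.
Novak vs Pham: Novak, 14–5.
Janssen vs Pham: Janssen wins 17–2.
Janssen defeats every rival head-to-head and is the Condorcet winner.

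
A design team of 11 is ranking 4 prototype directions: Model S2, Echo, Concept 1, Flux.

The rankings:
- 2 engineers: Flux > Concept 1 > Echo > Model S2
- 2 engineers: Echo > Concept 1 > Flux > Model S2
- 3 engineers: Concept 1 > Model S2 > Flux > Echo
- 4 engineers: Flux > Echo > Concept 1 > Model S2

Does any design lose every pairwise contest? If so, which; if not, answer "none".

Head-to-head results (11 engineers):
Model S2–Echo: Echo 8–3.
Model S2 vs Concept 1: Model S2 is ranked higher on 0 ballots, Concept 1 on 11. Concept 1 wins 11–0.
Model S2 vs Flux: Model S2 preferred on 3 ballots; Flux wins 8–3.
Echo vs Concept 1: Echo, 6–5.
Echo–Flux: Flux 9–2.
Concept 1 vs Flux: 2+3 = 5 for Concept 1, 6 for Flux — Flux by 6–5.
Only Model S2 has no wins; Model S2 is the Condorcet loser.

Model S2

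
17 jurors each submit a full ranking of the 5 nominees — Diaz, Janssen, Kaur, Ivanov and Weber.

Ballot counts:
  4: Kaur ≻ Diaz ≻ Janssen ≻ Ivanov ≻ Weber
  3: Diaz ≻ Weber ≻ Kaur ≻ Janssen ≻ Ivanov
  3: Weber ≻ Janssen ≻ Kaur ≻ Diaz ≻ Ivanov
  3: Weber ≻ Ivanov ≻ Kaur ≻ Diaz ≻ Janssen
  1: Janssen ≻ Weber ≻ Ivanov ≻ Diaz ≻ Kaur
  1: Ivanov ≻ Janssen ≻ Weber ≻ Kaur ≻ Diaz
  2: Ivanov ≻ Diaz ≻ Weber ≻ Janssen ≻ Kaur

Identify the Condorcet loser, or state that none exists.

Ivanov

Pairwise majorities:
Diaz vs Janssen: 12 to 5, Diaz.
Diaz vs Kaur: Kaur, 11–6.
Diaz vs Ivanov: Diaz preferred on 4+3+3 = 10 ballots; Diaz wins 10–7.
Diaz vs Weber: Diaz is ranked higher on 4+3+2 = 9 ballots, Weber on 8. Diaz wins 9–8.
Janssen vs Kaur: Kaur, 10–7.
Janssen vs Ivanov: Janssen, 11–6.
Janssen vs Weber: Janssen preferred on 4+1+1 = 6 ballots; Weber wins 11–6.
Kaur vs Ivanov: Kaur wins 10–7.
Kaur vs Weber: Weber wins 13–4.
Ivanov vs Weber: 7 to 10, Weber.
Ivanov loses to every other nominee — it is the Condorcet loser.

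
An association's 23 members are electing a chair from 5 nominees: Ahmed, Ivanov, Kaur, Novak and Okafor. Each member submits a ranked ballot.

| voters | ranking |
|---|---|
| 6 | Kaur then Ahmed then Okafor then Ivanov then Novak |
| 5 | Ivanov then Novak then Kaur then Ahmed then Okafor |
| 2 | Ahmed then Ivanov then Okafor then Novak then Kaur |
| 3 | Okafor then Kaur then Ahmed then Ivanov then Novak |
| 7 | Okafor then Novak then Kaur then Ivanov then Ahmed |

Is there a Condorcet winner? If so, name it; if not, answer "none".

none

Check each pair by majority over 23 ballots:
Ahmed–Ivanov: Ivanov 12–11.
Ahmed vs Kaur: Kaur, 21–2.
Ahmed vs Novak: Novak wins 12–11.
Ahmed vs Okafor: Ahmed wins 13–10.
Ivanov vs Kaur: 7 to 16, Kaur.
Ivanov vs Novak: 6+5+2+3 = 16 for Ivanov, 7 for Novak — Ivanov by 16–7.
Ivanov vs Okafor: Ivanov is ranked higher on 5+2 = 7 ballots, Okafor on 16. Okafor wins 16–7.
Kaur vs Novak: Novak, 14–9.
Kaur vs Okafor: 6+5 = 11 for Kaur, 12 for Okafor — Okafor by 12–11.
Novak–Okafor: Okafor 18–5.
No candidate is unbeaten: Ahmed loses to Ivanov; Ivanov loses to Kaur; Kaur loses to Novak; Novak loses to Ivanov; Okafor loses to Ahmed. In particular Ahmed beats Okafor beats Ivanov beats Ahmed is a majority cycle — no Condorcet winner exists.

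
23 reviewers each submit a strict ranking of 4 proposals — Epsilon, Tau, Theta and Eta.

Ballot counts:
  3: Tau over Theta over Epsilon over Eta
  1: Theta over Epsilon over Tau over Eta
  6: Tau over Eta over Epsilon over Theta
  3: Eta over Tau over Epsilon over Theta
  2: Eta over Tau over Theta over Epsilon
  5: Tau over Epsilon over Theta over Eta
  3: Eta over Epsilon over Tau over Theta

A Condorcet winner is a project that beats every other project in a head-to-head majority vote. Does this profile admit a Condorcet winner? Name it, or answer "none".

Pairwise majorities:
Epsilon vs Tau: Tau, 19–4.
Epsilon vs Theta: Epsilon wins 17–6.
Epsilon vs Eta: Epsilon is ranked higher on 3+1+5 = 9 ballots, Eta on 14. Eta wins 14–9.
Tau vs Theta: Tau is ranked higher on 3+6+3+2+5+3 = 22 ballots, Theta on 1. Tau wins 22–1.
Tau vs Eta: 15 to 8, Tau.
Theta vs Eta: Eta, 14–9.
Tau wins every pairwise contest, so Tau is the Condorcet winner.

Tau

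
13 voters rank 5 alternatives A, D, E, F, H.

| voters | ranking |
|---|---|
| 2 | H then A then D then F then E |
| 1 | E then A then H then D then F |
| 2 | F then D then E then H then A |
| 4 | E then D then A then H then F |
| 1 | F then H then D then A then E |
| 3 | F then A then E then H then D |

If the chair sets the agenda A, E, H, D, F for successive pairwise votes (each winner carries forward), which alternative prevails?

Round 1: A vs E — 6–7, E advances.
Round 2: E vs H — 10–3, E advances.
Round 3: E vs D — 8–5, E advances.
Round 4: E vs F — 5–8, F advances.
F survives the agenda.

F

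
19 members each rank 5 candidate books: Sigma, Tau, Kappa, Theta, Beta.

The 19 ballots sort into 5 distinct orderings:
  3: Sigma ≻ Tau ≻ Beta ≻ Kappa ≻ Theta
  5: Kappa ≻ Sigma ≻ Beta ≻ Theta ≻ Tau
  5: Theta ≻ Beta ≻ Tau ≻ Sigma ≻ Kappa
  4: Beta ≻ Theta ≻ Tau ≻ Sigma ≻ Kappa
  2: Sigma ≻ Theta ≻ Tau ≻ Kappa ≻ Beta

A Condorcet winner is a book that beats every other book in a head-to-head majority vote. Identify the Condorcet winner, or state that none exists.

Sigma

Head-to-head results (19 members):
Sigma vs Tau: 10 to 9, Sigma.
Sigma–Kappa: Sigma 14–5.
Sigma vs Theta: Sigma, 10–9.
Sigma vs Beta: Sigma wins 10–9.
Tau vs Kappa: Tau preferred on 3+5+4+2 = 14 ballots; Tau wins 14–5.
Tau vs Theta: 3 for Tau, 16 for Theta — Theta by 16–3.
Tau vs Beta: 5 to 14, Beta.
Kappa vs Theta: Theta wins 11–8.
Kappa vs Beta: Kappa is ranked higher on 5+2 = 7 ballots, Beta on 12. Beta wins 12–7.
Theta vs Beta: Theta preferred on 5+2 = 7 ballots; Beta wins 12–7.
Only Sigma has no losses; Sigma is the Condorcet winner.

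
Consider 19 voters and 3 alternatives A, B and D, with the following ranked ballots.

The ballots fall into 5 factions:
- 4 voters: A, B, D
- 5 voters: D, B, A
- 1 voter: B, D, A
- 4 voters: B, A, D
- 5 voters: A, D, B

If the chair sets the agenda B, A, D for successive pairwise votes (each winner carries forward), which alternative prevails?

D

Round 1: B vs A — 10–9, B advances.
Round 2: B vs D — 9–10, D advances.
D survives the agenda.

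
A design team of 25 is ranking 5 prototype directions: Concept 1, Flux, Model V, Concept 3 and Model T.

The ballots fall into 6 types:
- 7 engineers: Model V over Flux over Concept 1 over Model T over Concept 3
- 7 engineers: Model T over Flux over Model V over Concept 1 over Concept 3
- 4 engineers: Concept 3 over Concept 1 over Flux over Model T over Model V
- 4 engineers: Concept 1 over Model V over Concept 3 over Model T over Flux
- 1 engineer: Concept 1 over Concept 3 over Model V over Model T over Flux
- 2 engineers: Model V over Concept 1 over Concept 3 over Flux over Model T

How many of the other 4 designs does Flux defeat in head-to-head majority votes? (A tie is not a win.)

3

Flux against each rival (25 engineers):
Flux–Concept 1: Flux 14–11.
Flux vs Model V: Model V, 14–11.
Flux vs Concept 3: Flux preferred on 7+7 = 14 ballots; Flux wins 14–11.
Flux vs Model T: 13 to 12, Flux.
Flux beats Concept 1, Concept 3, Model T; loses to Model V — 3 pairwise wins.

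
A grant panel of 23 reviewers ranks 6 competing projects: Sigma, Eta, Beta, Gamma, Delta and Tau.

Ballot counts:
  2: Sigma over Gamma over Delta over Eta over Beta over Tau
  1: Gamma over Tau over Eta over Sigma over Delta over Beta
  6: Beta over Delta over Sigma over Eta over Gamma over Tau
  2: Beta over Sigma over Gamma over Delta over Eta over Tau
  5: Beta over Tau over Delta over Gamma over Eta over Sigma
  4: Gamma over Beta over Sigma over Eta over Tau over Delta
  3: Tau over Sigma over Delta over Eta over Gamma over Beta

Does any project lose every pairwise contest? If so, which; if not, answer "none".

none

Head-to-head results (23 reviewers):
Sigma vs Eta: 2+6+2+4+3 = 17 for Sigma, 6 for Eta — Sigma by 17–6.
Sigma–Beta: Beta 17–6.
Sigma vs Gamma: 13 to 10, Sigma.
Sigma vs Delta: Sigma is ranked higher on 2+1+2+4+3 = 12 ballots, Delta on 11. Sigma wins 12–11.
Sigma vs Tau: Sigma, 14–9.
Eta vs Beta: Beta wins 17–6.
Eta vs Gamma: 6+3 = 9 for Eta, 14 for Gamma — Gamma by 14–9.
Eta vs Delta: Eta is ranked higher on 1+4 = 5 ballots, Delta on 18. Delta wins 18–5.
Eta vs Tau: Eta is ranked higher on 2+6+2+4 = 14 ballots, Tau on 9. Eta wins 14–9.
Beta vs Gamma: Beta is ranked higher on 6+2+5 = 13 ballots, Gamma on 10. Beta wins 13–10.
Beta vs Delta: 17 to 6, Beta.
Beta vs Tau: Beta, 19–4.
Gamma vs Delta: Delta, 14–9.
Gamma–Tau: Gamma 15–8.
Delta vs Tau: 2+6+2 = 10 for Delta, 13 for Tau — Tau by 13–10.
No project is winless: Sigma beats Eta; Eta beats Tau; Beta beats Sigma; Gamma beats Eta; Delta beats Eta; Tau beats Delta. There is no Condorcet loser.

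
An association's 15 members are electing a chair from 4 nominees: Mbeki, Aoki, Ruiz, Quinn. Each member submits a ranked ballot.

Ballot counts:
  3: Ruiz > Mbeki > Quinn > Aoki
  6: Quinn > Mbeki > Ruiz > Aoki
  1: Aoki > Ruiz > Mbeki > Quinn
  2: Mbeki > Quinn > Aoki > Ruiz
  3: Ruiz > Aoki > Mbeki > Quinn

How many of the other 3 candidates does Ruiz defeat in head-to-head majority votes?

Ruiz against each rival (15 voters):
Ruiz–Mbeki: Mbeki 8–7.
Ruiz vs Aoki: Ruiz, 12–3.
Ruiz–Quinn: Quinn 8–7.
Ruiz beats Aoki; loses to Mbeki, Quinn — 1 pairwise win.

1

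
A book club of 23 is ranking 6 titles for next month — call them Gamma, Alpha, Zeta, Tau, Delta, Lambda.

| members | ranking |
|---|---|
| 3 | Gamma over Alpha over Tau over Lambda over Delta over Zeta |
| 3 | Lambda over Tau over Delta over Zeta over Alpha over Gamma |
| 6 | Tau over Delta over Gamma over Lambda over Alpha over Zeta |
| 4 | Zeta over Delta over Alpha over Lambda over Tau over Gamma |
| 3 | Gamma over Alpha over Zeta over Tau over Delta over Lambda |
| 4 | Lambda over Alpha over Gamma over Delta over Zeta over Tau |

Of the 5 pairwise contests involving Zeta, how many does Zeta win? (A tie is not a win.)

0

Zeta against each rival (23 members):
Zeta vs Gamma: Gamma, 16–7.
Zeta vs Alpha: Alpha wins 16–7.
Zeta–Tau: Tau 12–11.
Zeta vs Delta: Zeta preferred on 4+3 = 7 ballots; Delta wins 16–7.
Zeta vs Lambda: Lambda wins 16–7.
Zeta beats no one; loses to Gamma, Alpha, Tau, Delta, Lambda — 0 pairwise wins.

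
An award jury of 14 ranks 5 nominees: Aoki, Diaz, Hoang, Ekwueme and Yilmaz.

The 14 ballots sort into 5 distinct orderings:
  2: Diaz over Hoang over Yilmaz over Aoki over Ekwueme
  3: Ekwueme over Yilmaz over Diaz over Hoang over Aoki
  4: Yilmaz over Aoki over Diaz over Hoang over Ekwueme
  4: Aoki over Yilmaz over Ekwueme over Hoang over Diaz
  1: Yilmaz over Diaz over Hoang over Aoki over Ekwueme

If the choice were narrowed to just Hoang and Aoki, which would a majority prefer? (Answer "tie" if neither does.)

Aoki

Ballots ranking Hoang above Aoki: 2 + 3 + 1 = 6.
Ballots ranking Aoki above Hoang: 14 − 6 = 8.
Aoki wins the head-to-head 8–6.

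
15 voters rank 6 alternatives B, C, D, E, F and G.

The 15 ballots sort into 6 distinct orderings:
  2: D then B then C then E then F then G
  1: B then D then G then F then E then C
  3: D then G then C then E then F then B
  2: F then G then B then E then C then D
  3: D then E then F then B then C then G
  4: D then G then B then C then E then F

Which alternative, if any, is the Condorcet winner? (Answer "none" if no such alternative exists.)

Check each pair by majority over 15 ballots:
B–C: B 12–3.
B vs D: D, 12–3.
B vs E: 9 to 6, B.
B vs F: B preferred on 2+1+4 = 7 ballots; F wins 8–7.
B vs G: G wins 9–6.
C–D: D 13–2.
C vs E: 2+3+4 = 9 for C, 6 for E — C by 9–6.
C vs F: C, 9–6.
C vs G: 5 to 10, G.
D vs E: D wins 13–2.
D–F: D 13–2.
D vs G: 2+1+3+3+4 = 13 for D, 2 for G — D by 13–2.
E vs F: E preferred on 2+3+3+4 = 12 ballots; E wins 12–3.
E vs G: 5 to 10, G.
F vs G: G, 8–7.
D wins every pairwise contest, so D is the Condorcet winner.

D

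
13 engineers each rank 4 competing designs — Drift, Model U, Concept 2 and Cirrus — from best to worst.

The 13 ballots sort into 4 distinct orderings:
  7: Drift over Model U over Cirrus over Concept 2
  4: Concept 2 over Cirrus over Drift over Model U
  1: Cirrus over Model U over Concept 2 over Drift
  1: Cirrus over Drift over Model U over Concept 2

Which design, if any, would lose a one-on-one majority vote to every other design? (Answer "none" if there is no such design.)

Head-to-head results (13 engineers):
Drift vs Model U: Drift is ranked higher on 7+4+1 = 12 ballots, Model U on 1. Drift wins 12–1.
Drift vs Concept 2: Drift, 8–5.
Drift vs Cirrus: Drift, 7–6.
Model U vs Concept 2: Model U is ranked higher on 7+1+1 = 9 ballots, Concept 2 on 4. Model U wins 9–4.
Model U vs Cirrus: Model U is ranked higher on 7 ballots, Cirrus on 6. Model U wins 7–6.
Concept 2 vs Cirrus: Concept 2 is ranked higher on 4 ballots, Cirrus on 9. Cirrus wins 9–4.
Concept 2 is beaten in every head-to-head and is the Condorcet loser.

Concept 2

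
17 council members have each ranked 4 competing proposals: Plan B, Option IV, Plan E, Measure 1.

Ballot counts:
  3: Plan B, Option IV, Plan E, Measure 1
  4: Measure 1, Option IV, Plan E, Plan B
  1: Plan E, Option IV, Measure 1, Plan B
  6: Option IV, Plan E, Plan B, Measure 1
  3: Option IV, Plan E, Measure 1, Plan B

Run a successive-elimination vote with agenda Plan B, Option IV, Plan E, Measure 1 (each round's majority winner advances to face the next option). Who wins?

Round 1: Plan B vs Option IV — 3–14, Option IV advances.
Round 2: Option IV vs Plan E — 16–1, Option IV advances.
Round 3: Option IV vs Measure 1 — 13–4, Option IV advances.
The agenda winner is Option IV.

Option IV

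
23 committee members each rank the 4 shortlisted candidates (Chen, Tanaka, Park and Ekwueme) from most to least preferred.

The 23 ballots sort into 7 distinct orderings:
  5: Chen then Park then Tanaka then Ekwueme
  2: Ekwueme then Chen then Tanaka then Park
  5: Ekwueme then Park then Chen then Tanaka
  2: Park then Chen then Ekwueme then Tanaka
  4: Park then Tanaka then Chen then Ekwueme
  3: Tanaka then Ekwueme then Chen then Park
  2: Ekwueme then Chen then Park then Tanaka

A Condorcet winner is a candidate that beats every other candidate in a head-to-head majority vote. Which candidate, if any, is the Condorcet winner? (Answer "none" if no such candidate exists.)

none

Pairwise majorities:
Chen–Tanaka: Chen 16–7.
Chen–Park: Chen 12–11.
Chen–Ekwueme: Ekwueme 12–11.
Tanaka vs Park: Park wins 18–5.
Tanaka vs Ekwueme: Tanaka wins 12–11.
Park vs Ekwueme: Ekwueme wins 12–11.
No candidate is unbeaten: Chen loses to Ekwueme; Tanaka loses to Chen; Park loses to Chen; Ekwueme loses to Tanaka. In particular Chen > Tanaka > Ekwueme > Chen is a majority cycle — no Condorcet winner exists.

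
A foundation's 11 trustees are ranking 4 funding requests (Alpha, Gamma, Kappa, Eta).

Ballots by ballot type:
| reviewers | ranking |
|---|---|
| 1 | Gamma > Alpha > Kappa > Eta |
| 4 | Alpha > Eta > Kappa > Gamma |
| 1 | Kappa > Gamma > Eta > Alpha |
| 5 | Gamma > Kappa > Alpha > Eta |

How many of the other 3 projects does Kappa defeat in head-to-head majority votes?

Kappa against each rival (11 reviewers):
Kappa vs Alpha: Kappa, 6–5.
Kappa vs Gamma: 4+1 = 5 for Kappa, 6 for Gamma — Gamma by 6–5.
Kappa vs Eta: Kappa preferred on 1+1+5 = 7 ballots; Kappa wins 7–4.
Kappa beats Alpha, Eta; loses to Gamma — 2 pairwise wins.

2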